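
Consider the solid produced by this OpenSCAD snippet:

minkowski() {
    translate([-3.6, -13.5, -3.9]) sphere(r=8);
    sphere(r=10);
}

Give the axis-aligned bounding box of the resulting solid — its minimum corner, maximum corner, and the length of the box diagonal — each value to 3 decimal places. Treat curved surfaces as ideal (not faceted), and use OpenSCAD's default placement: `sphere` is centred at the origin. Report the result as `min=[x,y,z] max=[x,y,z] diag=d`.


A = translate([-3.6, -13.5, -3.9]) sphere(r=8) → bbox [-11.6,-21.5,-11.9] .. [4.4,-5.5,4.1]
B = sphere(r=10) → bbox [-10,-10,-10] .. [10,10,10]
lo = A.lo+B.lo = [-11.6-10, -21.5-10, -11.9-10] = [-21.600,-31.500,-21.900]
hi = A.hi+B.hi = [4.4+10, -5.5+10, 4.1+10] = [14.400,4.500,14.100]
diag = √(36²+36²+36²) = √3888 = 62.354

min=[-21.600,-31.500,-21.900] max=[14.400,4.500,14.100] diag=62.354


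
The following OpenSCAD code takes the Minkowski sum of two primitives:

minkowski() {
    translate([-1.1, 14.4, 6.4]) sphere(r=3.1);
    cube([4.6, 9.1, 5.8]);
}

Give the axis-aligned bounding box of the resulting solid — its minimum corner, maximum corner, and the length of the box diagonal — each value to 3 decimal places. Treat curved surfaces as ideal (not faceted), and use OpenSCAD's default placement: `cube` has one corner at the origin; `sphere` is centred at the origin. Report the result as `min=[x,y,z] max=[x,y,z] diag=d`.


min=[-4.200,11.300,3.300] max=[6.600,26.600,15.300] diag=22.243

A = translate([-1.1, 14.4, 6.4]) sphere(r=3.1) → bbox [-4.2,11.3,3.3] .. [2,17.5,9.5]
B = cube([4.6, 9.1, 5.8]) → bbox [0,0,0] .. [4.6,9.1,5.8]
lo = A.lo+B.lo = [-4.2+0, 11.3+0, 3.3+0] = [-4.200,11.300,3.300]
hi = A.hi+B.hi = [2+4.6, 17.5+9.1, 9.5+5.8] = [6.600,26.600,15.300]
diag = √(10.8²+15.3²+12²) = √494.73 = 22.243


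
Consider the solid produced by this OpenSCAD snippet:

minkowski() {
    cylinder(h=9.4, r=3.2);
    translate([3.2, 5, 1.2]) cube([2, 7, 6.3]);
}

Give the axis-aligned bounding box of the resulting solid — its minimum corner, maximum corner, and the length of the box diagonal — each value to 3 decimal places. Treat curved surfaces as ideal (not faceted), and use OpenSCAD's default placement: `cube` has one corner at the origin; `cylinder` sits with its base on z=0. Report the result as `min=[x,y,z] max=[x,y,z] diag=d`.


min=[0.000,1.800,1.200] max=[8.400,15.200,16.900] diag=22.285

A = translate([3.2, 5, 1.2]) cube([2, 7, 6.3]) → bbox [3.2,5,1.2] .. [5.2,12,7.5]
B = cylinder(h=9.4, r=3.2) → bbox [-3.2,-3.2,0] .. [3.2,3.2,9.4]
lo = A.lo+B.lo = [3.2-3.2, 5-3.2, 1.2+0] = [0.000,1.800,1.200]
hi = A.hi+B.hi = [5.2+3.2, 12+3.2, 7.5+9.4] = [8.400,15.200,16.900]
diag = √(8.4²+13.4²+15.7²) = √496.61 = 22.285


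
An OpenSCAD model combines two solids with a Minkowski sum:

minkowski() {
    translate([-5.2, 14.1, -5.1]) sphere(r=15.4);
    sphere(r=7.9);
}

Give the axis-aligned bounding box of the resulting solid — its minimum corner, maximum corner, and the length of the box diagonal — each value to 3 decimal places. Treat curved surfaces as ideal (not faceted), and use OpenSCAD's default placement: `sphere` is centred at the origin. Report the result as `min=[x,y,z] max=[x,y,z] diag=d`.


min=[-28.500,-9.200,-28.400] max=[18.100,37.400,18.200] diag=80.714

A = translate([-5.2, 14.1, -5.1]) sphere(r=15.4) → bbox [-20.6,-1.3,-20.5] .. [10.2,29.5,10.3]
B = sphere(r=7.9) → bbox [-7.9,-7.9,-7.9] .. [7.9,7.9,7.9]
lo = A.lo+B.lo = [-20.6-7.9, -1.3-7.9, -20.5-7.9] = [-28.500,-9.200,-28.400]
hi = A.hi+B.hi = [10.2+7.9, 29.5+7.9, 10.3+7.9] = [18.100,37.400,18.200]
diag = √(46.6²+46.6²+46.6²) = √6514.68 = 80.714


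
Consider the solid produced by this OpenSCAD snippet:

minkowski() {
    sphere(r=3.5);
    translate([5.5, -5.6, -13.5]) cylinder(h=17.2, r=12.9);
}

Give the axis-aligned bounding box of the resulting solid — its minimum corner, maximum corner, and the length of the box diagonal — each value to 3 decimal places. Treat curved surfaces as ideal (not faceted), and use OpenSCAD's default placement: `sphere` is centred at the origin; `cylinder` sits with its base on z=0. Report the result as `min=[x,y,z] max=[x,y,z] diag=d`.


A = translate([5.5, -5.6, -13.5]) cylinder(h=17.2, r=12.9) → bbox [-7.4,-18.5,-13.5] .. [18.4,7.3,3.7]
B = sphere(r=3.5) → bbox [-3.5,-3.5,-3.5] .. [3.5,3.5,3.5]
lo = A.lo+B.lo = [-7.4-3.5, -18.5-3.5, -13.5-3.5] = [-10.900,-22.000,-17.000]
hi = A.hi+B.hi = [18.4+3.5, 7.3+3.5, 3.7+3.5] = [21.900,10.800,7.200]
diag = √(32.8²+32.8²+24.2²) = √2737.32 = 52.319

min=[-10.900,-22.000,-17.000] max=[21.900,10.800,7.200] diag=52.319


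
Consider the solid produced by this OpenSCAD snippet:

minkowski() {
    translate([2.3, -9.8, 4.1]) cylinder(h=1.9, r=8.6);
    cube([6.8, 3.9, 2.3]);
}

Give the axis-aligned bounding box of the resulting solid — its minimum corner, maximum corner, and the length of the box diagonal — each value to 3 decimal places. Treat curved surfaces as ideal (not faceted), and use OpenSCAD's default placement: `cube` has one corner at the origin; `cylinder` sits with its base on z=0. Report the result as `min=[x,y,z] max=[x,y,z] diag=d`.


min=[-6.300,-18.400,4.100] max=[17.700,2.700,8.300] diag=32.231

A = translate([2.3, -9.8, 4.1]) cylinder(h=1.9, r=8.6) → bbox [-6.3,-18.4,4.1] .. [10.9,-1.2,6]
B = cube([6.8, 3.9, 2.3]) → bbox [0,0,0] .. [6.8,3.9,2.3]
lo = A.lo+B.lo = [-6.3+0, -18.4+0, 4.1+0] = [-6.300,-18.400,4.100]
hi = A.hi+B.hi = [10.9+6.8, -1.2+3.9, 6+2.3] = [17.700,2.700,8.300]
diag = √(24²+21.1²+4.2²) = √1038.85 = 32.231


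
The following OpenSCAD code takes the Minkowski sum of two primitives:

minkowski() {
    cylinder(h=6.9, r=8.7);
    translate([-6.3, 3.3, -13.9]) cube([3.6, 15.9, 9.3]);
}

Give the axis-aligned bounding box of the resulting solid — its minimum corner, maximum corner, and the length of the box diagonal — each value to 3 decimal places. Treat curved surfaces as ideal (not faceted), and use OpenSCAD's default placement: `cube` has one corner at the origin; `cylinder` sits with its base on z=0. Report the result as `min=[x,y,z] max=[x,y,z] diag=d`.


min=[-15.000,-5.400,-13.900] max=[6.000,27.900,2.300] diag=42.571

A = translate([-6.3, 3.3, -13.9]) cube([3.6, 15.9, 9.3]) → bbox [-6.3,3.3,-13.9] .. [-2.7,19.2,-4.6]
B = cylinder(h=6.9, r=8.7) → bbox [-8.7,-8.7,0] .. [8.7,8.7,6.9]
lo = A.lo+B.lo = [-6.3-8.7, 3.3-8.7, -13.9+0] = [-15.000,-5.400,-13.900]
hi = A.hi+B.hi = [-2.7+8.7, 19.2+8.7, -4.6+6.9] = [6.000,27.900,2.300]
diag = √(21²+33.3²+16.2²) = √1812.33 = 42.571


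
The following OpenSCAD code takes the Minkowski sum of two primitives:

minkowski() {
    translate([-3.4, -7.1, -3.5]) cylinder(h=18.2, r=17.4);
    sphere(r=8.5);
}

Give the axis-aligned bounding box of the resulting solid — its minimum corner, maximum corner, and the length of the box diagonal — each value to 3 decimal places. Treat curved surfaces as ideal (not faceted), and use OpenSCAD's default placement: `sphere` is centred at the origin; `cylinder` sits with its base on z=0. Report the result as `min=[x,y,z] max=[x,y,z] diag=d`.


min=[-29.300,-33.000,-12.000] max=[22.500,18.800,23.200] diag=81.274

A = translate([-3.4, -7.1, -3.5]) cylinder(h=18.2, r=17.4) → bbox [-20.8,-24.5,-3.5] .. [14,10.3,14.7]
B = sphere(r=8.5) → bbox [-8.5,-8.5,-8.5] .. [8.5,8.5,8.5]
lo = A.lo+B.lo = [-20.8-8.5, -24.5-8.5, -3.5-8.5] = [-29.300,-33.000,-12.000]
hi = A.hi+B.hi = [14+8.5, 10.3+8.5, 14.7+8.5] = [22.500,18.800,23.200]
diag = √(51.8²+51.8²+35.2²) = √6605.52 = 81.274


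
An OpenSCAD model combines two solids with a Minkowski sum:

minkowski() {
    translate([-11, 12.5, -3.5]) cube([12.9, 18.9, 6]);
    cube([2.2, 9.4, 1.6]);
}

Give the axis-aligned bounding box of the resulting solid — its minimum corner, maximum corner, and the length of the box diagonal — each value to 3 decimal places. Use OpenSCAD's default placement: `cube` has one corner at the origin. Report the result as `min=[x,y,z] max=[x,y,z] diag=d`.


min=[-11.000,12.500,-3.500] max=[4.100,40.800,4.100] diag=32.965

A = translate([-11, 12.5, -3.5]) cube([12.9, 18.9, 6]) → bbox [-11,12.5,-3.5] .. [1.9,31.4,2.5]
B = cube([2.2, 9.4, 1.6]) → bbox [0,0,0] .. [2.2,9.4,1.6]
lo = A.lo+B.lo = [-11+0, 12.5+0, -3.5+0] = [-11.000,12.500,-3.500]
hi = A.hi+B.hi = [1.9+2.2, 31.4+9.4, 2.5+1.6] = [4.100,40.800,4.100]
diag = √(15.1²+28.3²+7.6²) = √1086.66 = 32.965


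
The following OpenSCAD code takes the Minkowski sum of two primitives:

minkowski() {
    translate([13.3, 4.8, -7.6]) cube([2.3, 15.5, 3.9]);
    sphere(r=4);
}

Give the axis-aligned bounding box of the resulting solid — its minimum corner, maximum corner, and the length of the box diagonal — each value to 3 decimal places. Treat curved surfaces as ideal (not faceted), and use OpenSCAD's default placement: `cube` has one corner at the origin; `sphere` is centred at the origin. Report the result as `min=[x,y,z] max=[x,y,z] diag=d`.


A = translate([13.3, 4.8, -7.6]) cube([2.3, 15.5, 3.9]) → bbox [13.3,4.8,-7.6] .. [15.6,20.3,-3.7]
B = sphere(r=4) → bbox [-4,-4,-4] .. [4,4,4]
lo = A.lo+B.lo = [13.3-4, 4.8-4, -7.6-4] = [9.300,0.800,-11.600]
hi = A.hi+B.hi = [15.6+4, 20.3+4, -3.7+4] = [19.600,24.300,0.300]
diag = √(10.3²+23.5²+11.9²) = √799.95 = 28.283

min=[9.300,0.800,-11.600] max=[19.600,24.300,0.300] diag=28.283


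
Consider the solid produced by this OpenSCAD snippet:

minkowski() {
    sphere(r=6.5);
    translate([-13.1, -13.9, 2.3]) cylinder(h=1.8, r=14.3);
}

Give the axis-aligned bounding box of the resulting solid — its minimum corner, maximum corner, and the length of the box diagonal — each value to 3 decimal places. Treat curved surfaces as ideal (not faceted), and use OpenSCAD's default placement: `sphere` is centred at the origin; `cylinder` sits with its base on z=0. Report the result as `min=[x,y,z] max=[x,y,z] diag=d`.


A = translate([-13.1, -13.9, 2.3]) cylinder(h=1.8, r=14.3) → bbox [-27.4,-28.2,2.3] .. [1.2,0.4,4.1]
B = sphere(r=6.5) → bbox [-6.5,-6.5,-6.5] .. [6.5,6.5,6.5]
lo = A.lo+B.lo = [-27.4-6.5, -28.2-6.5, 2.3-6.5] = [-33.900,-34.700,-4.200]
hi = A.hi+B.hi = [1.2+6.5, 0.4+6.5, 4.1+6.5] = [7.700,6.900,10.600]
diag = √(41.6²+41.6²+14.8²) = √3680.16 = 60.664

min=[-33.900,-34.700,-4.200] max=[7.700,6.900,10.600] diag=60.664


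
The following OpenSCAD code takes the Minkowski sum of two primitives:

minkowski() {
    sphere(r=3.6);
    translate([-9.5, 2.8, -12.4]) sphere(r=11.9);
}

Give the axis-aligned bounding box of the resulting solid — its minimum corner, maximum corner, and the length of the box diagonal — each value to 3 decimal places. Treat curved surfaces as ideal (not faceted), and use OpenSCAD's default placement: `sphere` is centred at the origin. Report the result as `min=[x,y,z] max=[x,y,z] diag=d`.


min=[-25.000,-12.700,-27.900] max=[6.000,18.300,3.100] diag=53.694

A = translate([-9.5, 2.8, -12.4]) sphere(r=11.9) → bbox [-21.4,-9.1,-24.3] .. [2.4,14.7,-0.5]
B = sphere(r=3.6) → bbox [-3.6,-3.6,-3.6] .. [3.6,3.6,3.6]
lo = A.lo+B.lo = [-21.4-3.6, -9.1-3.6, -24.3-3.6] = [-25.000,-12.700,-27.900]
hi = A.hi+B.hi = [2.4+3.6, 14.7+3.6, -0.5+3.6] = [6.000,18.300,3.100]
diag = √(31²+31²+31²) = √2883 = 53.694


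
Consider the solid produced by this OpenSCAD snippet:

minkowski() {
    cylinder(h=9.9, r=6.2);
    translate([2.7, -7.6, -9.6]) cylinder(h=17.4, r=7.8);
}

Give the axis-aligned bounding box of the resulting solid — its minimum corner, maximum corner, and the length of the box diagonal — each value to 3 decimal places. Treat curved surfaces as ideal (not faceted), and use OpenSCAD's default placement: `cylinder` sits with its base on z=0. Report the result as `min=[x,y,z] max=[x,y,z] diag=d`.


A = translate([2.7, -7.6, -9.6]) cylinder(h=17.4, r=7.8) → bbox [-5.1,-15.4,-9.6] .. [10.5,0.2,7.8]
B = cylinder(h=9.9, r=6.2) → bbox [-6.2,-6.2,0] .. [6.2,6.2,9.9]
lo = A.lo+B.lo = [-5.1-6.2, -15.4-6.2, -9.6+0] = [-11.300,-21.600,-9.600]
hi = A.hi+B.hi = [10.5+6.2, 0.2+6.2, 7.8+9.9] = [16.700,6.400,17.700]
diag = √(28²+28²+27.3²) = √2313.29 = 48.097

min=[-11.300,-21.600,-9.600] max=[16.700,6.400,17.700] diag=48.097


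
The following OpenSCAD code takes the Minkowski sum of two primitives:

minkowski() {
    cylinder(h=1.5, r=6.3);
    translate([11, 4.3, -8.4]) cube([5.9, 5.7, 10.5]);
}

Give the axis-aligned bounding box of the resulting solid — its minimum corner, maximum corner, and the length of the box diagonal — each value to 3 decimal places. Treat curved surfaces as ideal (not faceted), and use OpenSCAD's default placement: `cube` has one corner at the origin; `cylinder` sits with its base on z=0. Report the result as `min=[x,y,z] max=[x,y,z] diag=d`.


A = translate([11, 4.3, -8.4]) cube([5.9, 5.7, 10.5]) → bbox [11,4.3,-8.4] .. [16.9,10,2.1]
B = cylinder(h=1.5, r=6.3) → bbox [-6.3,-6.3,0] .. [6.3,6.3,1.5]
lo = A.lo+B.lo = [11-6.3, 4.3-6.3, -8.4+0] = [4.700,-2.000,-8.400]
hi = A.hi+B.hi = [16.9+6.3, 10+6.3, 2.1+1.5] = [23.200,16.300,3.600]
diag = √(18.5²+18.3²+12²) = √821.14 = 28.656

min=[4.700,-2.000,-8.400] max=[23.200,16.300,3.600] diag=28.656


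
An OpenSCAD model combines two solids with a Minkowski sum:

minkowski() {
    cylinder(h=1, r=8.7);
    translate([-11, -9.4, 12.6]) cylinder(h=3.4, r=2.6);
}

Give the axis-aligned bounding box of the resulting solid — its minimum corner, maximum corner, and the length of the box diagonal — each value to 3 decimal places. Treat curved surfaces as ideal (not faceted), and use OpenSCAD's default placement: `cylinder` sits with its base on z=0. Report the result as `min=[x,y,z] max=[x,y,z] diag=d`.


A = translate([-11, -9.4, 12.6]) cylinder(h=3.4, r=2.6) → bbox [-13.6,-12,12.6] .. [-8.4,-6.8,16]
B = cylinder(h=1, r=8.7) → bbox [-8.7,-8.7,0] .. [8.7,8.7,1]
lo = A.lo+B.lo = [-13.6-8.7, -12-8.7, 12.6+0] = [-22.300,-20.700,12.600]
hi = A.hi+B.hi = [-8.4+8.7, -6.8+8.7, 16+1] = [0.300,1.900,17.000]
diag = √(22.6²+22.6²+4.4²) = √1040.88 = 32.263

min=[-22.300,-20.700,12.600] max=[0.300,1.900,17.000] diag=32.263


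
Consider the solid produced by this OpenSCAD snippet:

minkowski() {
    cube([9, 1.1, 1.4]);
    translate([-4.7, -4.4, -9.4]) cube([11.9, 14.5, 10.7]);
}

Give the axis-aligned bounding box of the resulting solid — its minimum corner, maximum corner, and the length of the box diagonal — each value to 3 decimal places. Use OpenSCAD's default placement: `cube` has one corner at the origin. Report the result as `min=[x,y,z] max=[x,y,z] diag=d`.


min=[-4.700,-4.400,-9.400] max=[16.200,11.200,2.700] diag=28.750

A = translate([-4.7, -4.4, -9.4]) cube([11.9, 14.5, 10.7]) → bbox [-4.7,-4.4,-9.4] .. [7.2,10.1,1.3]
B = cube([9, 1.1, 1.4]) → bbox [0,0,0] .. [9,1.1,1.4]
lo = A.lo+B.lo = [-4.7+0, -4.4+0, -9.4+0] = [-4.700,-4.400,-9.400]
hi = A.hi+B.hi = [7.2+9, 10.1+1.1, 1.3+1.4] = [16.200,11.200,2.700]
diag = √(20.9²+15.6²+12.1²) = √826.58 = 28.750


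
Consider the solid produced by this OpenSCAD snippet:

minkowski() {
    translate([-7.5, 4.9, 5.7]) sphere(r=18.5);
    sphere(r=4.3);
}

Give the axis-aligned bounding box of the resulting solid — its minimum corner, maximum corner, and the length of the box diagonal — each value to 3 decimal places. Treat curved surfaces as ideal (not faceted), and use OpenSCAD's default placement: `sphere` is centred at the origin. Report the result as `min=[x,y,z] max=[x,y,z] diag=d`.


A = translate([-7.5, 4.9, 5.7]) sphere(r=18.5) → bbox [-26,-13.6,-12.8] .. [11,23.4,24.2]
B = sphere(r=4.3) → bbox [-4.3,-4.3,-4.3] .. [4.3,4.3,4.3]
lo = A.lo+B.lo = [-26-4.3, -13.6-4.3, -12.8-4.3] = [-30.300,-17.900,-17.100]
hi = A.hi+B.hi = [11+4.3, 23.4+4.3, 24.2+4.3] = [15.300,27.700,28.500]
diag = √(45.6²+45.6²+45.6²) = √6238.08 = 78.982

min=[-30.300,-17.900,-17.100] max=[15.300,27.700,28.500] diag=78.982


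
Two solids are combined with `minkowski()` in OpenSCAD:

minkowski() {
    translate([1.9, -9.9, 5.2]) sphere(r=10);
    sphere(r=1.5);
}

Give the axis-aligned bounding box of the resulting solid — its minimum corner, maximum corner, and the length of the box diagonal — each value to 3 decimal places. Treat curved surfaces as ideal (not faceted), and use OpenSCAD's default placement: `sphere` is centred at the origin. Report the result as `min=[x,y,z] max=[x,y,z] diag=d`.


min=[-9.600,-21.400,-6.300] max=[13.400,1.600,16.700] diag=39.837

A = translate([1.9, -9.9, 5.2]) sphere(r=10) → bbox [-8.1,-19.9,-4.8] .. [11.9,0.1,15.2]
B = sphere(r=1.5) → bbox [-1.5,-1.5,-1.5] .. [1.5,1.5,1.5]
lo = A.lo+B.lo = [-8.1-1.5, -19.9-1.5, -4.8-1.5] = [-9.600,-21.400,-6.300]
hi = A.hi+B.hi = [11.9+1.5, 0.1+1.5, 15.2+1.5] = [13.400,1.600,16.700]
diag = √(23²+23²+23²) = √1587 = 39.837


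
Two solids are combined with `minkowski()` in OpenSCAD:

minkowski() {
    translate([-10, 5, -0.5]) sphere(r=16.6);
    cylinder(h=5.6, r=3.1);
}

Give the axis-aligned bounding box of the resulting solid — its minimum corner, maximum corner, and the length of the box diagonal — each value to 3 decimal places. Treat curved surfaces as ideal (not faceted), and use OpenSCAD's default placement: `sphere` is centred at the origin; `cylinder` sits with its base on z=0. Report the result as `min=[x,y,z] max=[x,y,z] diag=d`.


min=[-29.700,-14.700,-17.100] max=[9.700,24.700,21.700] diag=67.898

A = translate([-10, 5, -0.5]) sphere(r=16.6) → bbox [-26.6,-11.6,-17.1] .. [6.6,21.6,16.1]
B = cylinder(h=5.6, r=3.1) → bbox [-3.1,-3.1,0] .. [3.1,3.1,5.6]
lo = A.lo+B.lo = [-26.6-3.1, -11.6-3.1, -17.1+0] = [-29.700,-14.700,-17.100]
hi = A.hi+B.hi = [6.6+3.1, 21.6+3.1, 16.1+5.6] = [9.700,24.700,21.700]
diag = √(39.4²+39.4²+38.8²) = √4610.16 = 67.898


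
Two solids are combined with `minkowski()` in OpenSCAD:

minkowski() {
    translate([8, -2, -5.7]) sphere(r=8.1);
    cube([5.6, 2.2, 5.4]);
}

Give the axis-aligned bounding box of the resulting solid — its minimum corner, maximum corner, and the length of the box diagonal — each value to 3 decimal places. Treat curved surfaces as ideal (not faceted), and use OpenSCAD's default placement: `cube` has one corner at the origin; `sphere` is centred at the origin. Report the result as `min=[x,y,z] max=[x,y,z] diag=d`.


min=[-0.100,-10.100,-13.800] max=[21.700,8.300,7.800] diag=35.782

A = translate([8, -2, -5.7]) sphere(r=8.1) → bbox [-0.1,-10.1,-13.8] .. [16.1,6.1,2.4]
B = cube([5.6, 2.2, 5.4]) → bbox [0,0,0] .. [5.6,2.2,5.4]
lo = A.lo+B.lo = [-0.1+0, -10.1+0, -13.8+0] = [-0.100,-10.100,-13.800]
hi = A.hi+B.hi = [16.1+5.6, 6.1+2.2, 2.4+5.4] = [21.700,8.300,7.800]
diag = √(21.8²+18.4²+21.6²) = √1280.36 = 35.782


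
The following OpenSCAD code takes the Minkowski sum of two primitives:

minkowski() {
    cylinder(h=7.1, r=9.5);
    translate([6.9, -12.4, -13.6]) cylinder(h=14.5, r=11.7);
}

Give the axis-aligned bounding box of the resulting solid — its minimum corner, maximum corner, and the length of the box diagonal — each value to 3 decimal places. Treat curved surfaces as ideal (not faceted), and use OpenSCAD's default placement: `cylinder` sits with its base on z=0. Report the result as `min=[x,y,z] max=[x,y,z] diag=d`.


min=[-14.300,-33.600,-13.600] max=[28.100,8.800,8.000] diag=63.734

A = translate([6.9, -12.4, -13.6]) cylinder(h=14.5, r=11.7) → bbox [-4.8,-24.1,-13.6] .. [18.6,-0.7,0.9]
B = cylinder(h=7.1, r=9.5) → bbox [-9.5,-9.5,0] .. [9.5,9.5,7.1]
lo = A.lo+B.lo = [-4.8-9.5, -24.1-9.5, -13.6+0] = [-14.300,-33.600,-13.600]
hi = A.hi+B.hi = [18.6+9.5, -0.7+9.5, 0.9+7.1] = [28.100,8.800,8.000]
diag = √(42.4²+42.4²+21.6²) = √4062.08 = 63.734


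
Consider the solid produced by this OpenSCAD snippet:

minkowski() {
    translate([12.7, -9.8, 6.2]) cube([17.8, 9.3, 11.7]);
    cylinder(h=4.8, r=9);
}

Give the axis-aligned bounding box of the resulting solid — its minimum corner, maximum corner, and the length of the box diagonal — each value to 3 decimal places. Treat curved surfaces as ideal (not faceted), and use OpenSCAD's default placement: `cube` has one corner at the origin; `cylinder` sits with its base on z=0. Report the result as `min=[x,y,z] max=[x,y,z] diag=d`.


A = translate([12.7, -9.8, 6.2]) cube([17.8, 9.3, 11.7]) → bbox [12.7,-9.8,6.2] .. [30.5,-0.5,17.9]
B = cylinder(h=4.8, r=9) → bbox [-9,-9,0] .. [9,9,4.8]
lo = A.lo+B.lo = [12.7-9, -9.8-9, 6.2+0] = [3.700,-18.800,6.200]
hi = A.hi+B.hi = [30.5+9, -0.5+9, 17.9+4.8] = [39.500,8.500,22.700]
diag = √(35.8²+27.3²+16.5²) = √2299.18 = 47.950

min=[3.700,-18.800,6.200] max=[39.500,8.500,22.700] diag=47.950


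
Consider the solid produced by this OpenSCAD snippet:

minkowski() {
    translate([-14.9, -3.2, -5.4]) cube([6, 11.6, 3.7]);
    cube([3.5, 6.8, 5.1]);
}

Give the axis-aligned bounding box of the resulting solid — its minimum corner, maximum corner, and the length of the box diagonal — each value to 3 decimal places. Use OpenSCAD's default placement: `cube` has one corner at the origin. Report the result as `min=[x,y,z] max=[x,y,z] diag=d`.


min=[-14.900,-3.200,-5.400] max=[-5.400,15.200,3.400] diag=22.500

A = translate([-14.9, -3.2, -5.4]) cube([6, 11.6, 3.7]) → bbox [-14.9,-3.2,-5.4] .. [-8.9,8.4,-1.7]
B = cube([3.5, 6.8, 5.1]) → bbox [0,0,0] .. [3.5,6.8,5.1]
lo = A.lo+B.lo = [-14.9+0, -3.2+0, -5.4+0] = [-14.900,-3.200,-5.400]
hi = A.hi+B.hi = [-8.9+3.5, 8.4+6.8, -1.7+5.1] = [-5.400,15.200,3.400]
diag = √(9.5²+18.4²+8.8²) = √506.25 = 22.500


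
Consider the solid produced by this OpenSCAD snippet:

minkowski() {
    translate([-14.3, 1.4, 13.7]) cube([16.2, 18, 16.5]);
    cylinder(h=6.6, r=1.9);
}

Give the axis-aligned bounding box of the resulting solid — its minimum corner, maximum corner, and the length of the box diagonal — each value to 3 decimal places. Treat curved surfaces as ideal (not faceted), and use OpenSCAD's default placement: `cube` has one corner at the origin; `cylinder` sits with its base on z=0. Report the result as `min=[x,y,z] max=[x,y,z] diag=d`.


A = translate([-14.3, 1.4, 13.7]) cube([16.2, 18, 16.5]) → bbox [-14.3,1.4,13.7] .. [1.9,19.4,30.2]
B = cylinder(h=6.6, r=1.9) → bbox [-1.9,-1.9,0] .. [1.9,1.9,6.6]
lo = A.lo+B.lo = [-14.3-1.9, 1.4-1.9, 13.7+0] = [-16.200,-0.500,13.700]
hi = A.hi+B.hi = [1.9+1.9, 19.4+1.9, 30.2+6.6] = [3.800,21.300,36.800]
diag = √(20²+21.8²+23.1²) = √1408.85 = 37.535

min=[-16.200,-0.500,13.700] max=[3.800,21.300,36.800] diag=37.535


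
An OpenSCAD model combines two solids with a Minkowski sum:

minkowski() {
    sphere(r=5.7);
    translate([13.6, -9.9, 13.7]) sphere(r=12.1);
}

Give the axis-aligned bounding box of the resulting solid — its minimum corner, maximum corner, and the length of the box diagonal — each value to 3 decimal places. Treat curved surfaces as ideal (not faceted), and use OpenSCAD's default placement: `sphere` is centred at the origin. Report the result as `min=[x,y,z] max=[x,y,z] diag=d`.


min=[-4.200,-27.700,-4.100] max=[31.400,7.900,31.500] diag=61.661

A = translate([13.6, -9.9, 13.7]) sphere(r=12.1) → bbox [1.5,-22,1.6] .. [25.7,2.2,25.8]
B = sphere(r=5.7) → bbox [-5.7,-5.7,-5.7] .. [5.7,5.7,5.7]
lo = A.lo+B.lo = [1.5-5.7, -22-5.7, 1.6-5.7] = [-4.200,-27.700,-4.100]
hi = A.hi+B.hi = [25.7+5.7, 2.2+5.7, 25.8+5.7] = [31.400,7.900,31.500]
diag = √(35.6²+35.6²+35.6²) = √3802.08 = 61.661


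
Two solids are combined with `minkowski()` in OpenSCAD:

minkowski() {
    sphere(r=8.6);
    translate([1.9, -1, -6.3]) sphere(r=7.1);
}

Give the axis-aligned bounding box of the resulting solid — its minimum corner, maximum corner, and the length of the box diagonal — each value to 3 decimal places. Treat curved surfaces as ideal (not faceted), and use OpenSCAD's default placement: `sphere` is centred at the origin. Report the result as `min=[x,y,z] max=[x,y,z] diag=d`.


A = translate([1.9, -1, -6.3]) sphere(r=7.1) → bbox [-5.2,-8.1,-13.4] .. [9,6.1,0.8]
B = sphere(r=8.6) → bbox [-8.6,-8.6,-8.6] .. [8.6,8.6,8.6]
lo = A.lo+B.lo = [-5.2-8.6, -8.1-8.6, -13.4-8.6] = [-13.800,-16.700,-22.000]
hi = A.hi+B.hi = [9+8.6, 6.1+8.6, 0.8+8.6] = [17.600,14.700,9.400]
diag = √(31.4²+31.4²+31.4²) = √2957.88 = 54.386

min=[-13.800,-16.700,-22.000] max=[17.600,14.700,9.400] diag=54.386


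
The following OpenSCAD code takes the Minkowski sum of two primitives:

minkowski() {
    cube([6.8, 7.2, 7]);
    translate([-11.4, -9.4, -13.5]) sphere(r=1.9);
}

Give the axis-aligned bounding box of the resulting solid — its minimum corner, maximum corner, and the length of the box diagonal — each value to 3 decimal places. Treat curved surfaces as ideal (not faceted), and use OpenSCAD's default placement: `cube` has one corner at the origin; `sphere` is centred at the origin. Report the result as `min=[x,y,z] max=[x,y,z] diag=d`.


A = translate([-11.4, -9.4, -13.5]) sphere(r=1.9) → bbox [-13.3,-11.3,-15.4] .. [-9.5,-7.5,-11.6]
B = cube([6.8, 7.2, 7]) → bbox [0,0,0] .. [6.8,7.2,7]
lo = A.lo+B.lo = [-13.3+0, -11.3+0, -15.4+0] = [-13.300,-11.300,-15.400]
hi = A.hi+B.hi = [-9.5+6.8, -7.5+7.2, -11.6+7] = [-2.700,-0.300,-4.600]
diag = √(10.6²+11²+10.8²) = √350 = 18.708

min=[-13.300,-11.300,-15.400] max=[-2.700,-0.300,-4.600] diag=18.708


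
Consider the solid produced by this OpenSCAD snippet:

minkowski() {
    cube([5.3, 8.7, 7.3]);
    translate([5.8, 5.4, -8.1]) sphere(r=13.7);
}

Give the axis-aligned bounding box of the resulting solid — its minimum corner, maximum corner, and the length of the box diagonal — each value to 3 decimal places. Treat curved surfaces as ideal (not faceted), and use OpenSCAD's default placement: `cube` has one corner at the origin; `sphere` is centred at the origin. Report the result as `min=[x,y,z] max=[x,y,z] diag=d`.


A = translate([5.8, 5.4, -8.1]) sphere(r=13.7) → bbox [-7.9,-8.3,-21.8] .. [19.5,19.1,5.6]
B = cube([5.3, 8.7, 7.3]) → bbox [0,0,0] .. [5.3,8.7,7.3]
lo = A.lo+B.lo = [-7.9+0, -8.3+0, -21.8+0] = [-7.900,-8.300,-21.800]
hi = A.hi+B.hi = [19.5+5.3, 19.1+8.7, 5.6+7.3] = [24.800,27.800,12.900]
diag = √(32.7²+36.1²+34.7²) = √3576.59 = 59.805

min=[-7.900,-8.300,-21.800] max=[24.800,27.800,12.900] diag=59.805


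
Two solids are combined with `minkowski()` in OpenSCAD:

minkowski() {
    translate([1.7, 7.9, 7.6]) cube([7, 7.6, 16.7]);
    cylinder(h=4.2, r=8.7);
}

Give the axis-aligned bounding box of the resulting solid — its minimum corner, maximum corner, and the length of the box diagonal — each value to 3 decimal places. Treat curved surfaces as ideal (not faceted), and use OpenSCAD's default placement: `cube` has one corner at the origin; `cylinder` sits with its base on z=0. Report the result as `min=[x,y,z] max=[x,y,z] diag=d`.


min=[-7.000,-0.800,7.600] max=[17.400,24.200,28.500] diag=40.708

A = translate([1.7, 7.9, 7.6]) cube([7, 7.6, 16.7]) → bbox [1.7,7.9,7.6] .. [8.7,15.5,24.3]
B = cylinder(h=4.2, r=8.7) → bbox [-8.7,-8.7,0] .. [8.7,8.7,4.2]
lo = A.lo+B.lo = [1.7-8.7, 7.9-8.7, 7.6+0] = [-7.000,-0.800,7.600]
hi = A.hi+B.hi = [8.7+8.7, 15.5+8.7, 24.3+4.2] = [17.400,24.200,28.500]
diag = √(24.4²+25²+20.9²) = √1657.17 = 40.708


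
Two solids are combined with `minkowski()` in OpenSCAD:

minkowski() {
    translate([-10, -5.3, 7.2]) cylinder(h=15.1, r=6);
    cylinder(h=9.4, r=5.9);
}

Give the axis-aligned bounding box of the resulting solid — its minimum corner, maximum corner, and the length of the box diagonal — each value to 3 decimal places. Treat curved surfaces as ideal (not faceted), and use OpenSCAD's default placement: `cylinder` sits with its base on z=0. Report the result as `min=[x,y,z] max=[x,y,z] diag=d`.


A = translate([-10, -5.3, 7.2]) cylinder(h=15.1, r=6) → bbox [-16,-11.3,7.2] .. [-4,0.7,22.3]
B = cylinder(h=9.4, r=5.9) → bbox [-5.9,-5.9,0] .. [5.9,5.9,9.4]
lo = A.lo+B.lo = [-16-5.9, -11.3-5.9, 7.2+0] = [-21.900,-17.200,7.200]
hi = A.hi+B.hi = [-4+5.9, 0.7+5.9, 22.3+9.4] = [1.900,6.600,31.700]
diag = √(23.8²+23.8²+24.5²) = √1733.13 = 41.631

min=[-21.900,-17.200,7.200] max=[1.900,6.600,31.700] diag=41.631


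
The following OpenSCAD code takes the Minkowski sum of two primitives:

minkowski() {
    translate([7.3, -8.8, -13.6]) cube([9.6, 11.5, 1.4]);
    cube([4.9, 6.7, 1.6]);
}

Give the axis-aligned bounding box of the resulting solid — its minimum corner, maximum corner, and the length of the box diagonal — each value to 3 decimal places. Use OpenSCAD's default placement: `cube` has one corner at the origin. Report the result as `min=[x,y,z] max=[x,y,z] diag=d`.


min=[7.300,-8.800,-13.600] max=[21.800,9.400,-10.600] diag=23.463

A = translate([7.3, -8.8, -13.6]) cube([9.6, 11.5, 1.4]) → bbox [7.3,-8.8,-13.6] .. [16.9,2.7,-12.2]
B = cube([4.9, 6.7, 1.6]) → bbox [0,0,0] .. [4.9,6.7,1.6]
lo = A.lo+B.lo = [7.3+0, -8.8+0, -13.6+0] = [7.300,-8.800,-13.600]
hi = A.hi+B.hi = [16.9+4.9, 2.7+6.7, -12.2+1.6] = [21.800,9.400,-10.600]
diag = √(14.5²+18.2²+3²) = √550.49 = 23.463


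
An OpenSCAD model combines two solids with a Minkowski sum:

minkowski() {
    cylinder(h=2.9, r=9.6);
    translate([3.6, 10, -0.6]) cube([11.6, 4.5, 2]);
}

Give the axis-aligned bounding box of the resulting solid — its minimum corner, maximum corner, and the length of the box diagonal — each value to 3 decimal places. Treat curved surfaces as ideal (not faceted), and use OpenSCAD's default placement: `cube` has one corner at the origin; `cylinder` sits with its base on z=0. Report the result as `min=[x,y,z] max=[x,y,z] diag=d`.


A = translate([3.6, 10, -0.6]) cube([11.6, 4.5, 2]) → bbox [3.6,10,-0.6] .. [15.2,14.5,1.4]
B = cylinder(h=2.9, r=9.6) → bbox [-9.6,-9.6,0] .. [9.6,9.6,2.9]
lo = A.lo+B.lo = [3.6-9.6, 10-9.6, -0.6+0] = [-6.000,0.400,-0.600]
hi = A.hi+B.hi = [15.2+9.6, 14.5+9.6, 1.4+2.9] = [24.800,24.100,4.300]
diag = √(30.8²+23.7²+4.9²) = √1534.34 = 39.171

min=[-6.000,0.400,-0.600] max=[24.800,24.100,4.300] diag=39.171


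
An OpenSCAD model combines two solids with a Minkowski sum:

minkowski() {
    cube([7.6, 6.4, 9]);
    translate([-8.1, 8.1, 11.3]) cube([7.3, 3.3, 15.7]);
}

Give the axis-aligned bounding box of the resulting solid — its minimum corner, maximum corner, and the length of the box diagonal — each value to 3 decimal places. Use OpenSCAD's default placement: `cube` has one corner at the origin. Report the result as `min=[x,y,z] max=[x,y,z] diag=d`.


A = translate([-8.1, 8.1, 11.3]) cube([7.3, 3.3, 15.7]) → bbox [-8.1,8.1,11.3] .. [-0.8,11.4,27]
B = cube([7.6, 6.4, 9]) → bbox [0,0,0] .. [7.6,6.4,9]
lo = A.lo+B.lo = [-8.1+0, 8.1+0, 11.3+0] = [-8.100,8.100,11.300]
hi = A.hi+B.hi = [-0.8+7.6, 11.4+6.4, 27+9] = [6.800,17.800,36.000]
diag = √(14.9²+9.7²+24.7²) = √926.19 = 30.433

min=[-8.100,8.100,11.300] max=[6.800,17.800,36.000] diag=30.433


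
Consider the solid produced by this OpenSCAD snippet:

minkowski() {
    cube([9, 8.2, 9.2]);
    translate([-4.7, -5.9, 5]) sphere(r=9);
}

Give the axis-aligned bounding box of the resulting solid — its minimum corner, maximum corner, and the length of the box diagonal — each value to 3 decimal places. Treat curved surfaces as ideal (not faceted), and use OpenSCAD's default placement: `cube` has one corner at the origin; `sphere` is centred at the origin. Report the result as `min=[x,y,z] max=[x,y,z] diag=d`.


A = translate([-4.7, -5.9, 5]) sphere(r=9) → bbox [-13.7,-14.9,-4] .. [4.3,3.1,14]
B = cube([9, 8.2, 9.2]) → bbox [0,0,0] .. [9,8.2,9.2]
lo = A.lo+B.lo = [-13.7+0, -14.9+0, -4+0] = [-13.700,-14.900,-4.000]
hi = A.hi+B.hi = [4.3+9, 3.1+8.2, 14+9.2] = [13.300,11.300,23.200]
diag = √(27²+26.2²+27.2²) = √2155.28 = 46.425

min=[-13.700,-14.900,-4.000] max=[13.300,11.300,23.200] diag=46.425


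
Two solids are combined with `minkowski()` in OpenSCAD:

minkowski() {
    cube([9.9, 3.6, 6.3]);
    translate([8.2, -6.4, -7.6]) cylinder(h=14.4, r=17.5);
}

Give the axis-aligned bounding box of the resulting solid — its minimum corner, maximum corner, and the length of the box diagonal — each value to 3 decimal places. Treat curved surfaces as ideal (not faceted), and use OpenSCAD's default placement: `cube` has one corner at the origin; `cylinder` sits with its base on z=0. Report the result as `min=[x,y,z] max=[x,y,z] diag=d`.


A = translate([8.2, -6.4, -7.6]) cylinder(h=14.4, r=17.5) → bbox [-9.3,-23.9,-7.6] .. [25.7,11.1,6.8]
B = cube([9.9, 3.6, 6.3]) → bbox [0,0,0] .. [9.9,3.6,6.3]
lo = A.lo+B.lo = [-9.3+0, -23.9+0, -7.6+0] = [-9.300,-23.900,-7.600]
hi = A.hi+B.hi = [25.7+9.9, 11.1+3.6, 6.8+6.3] = [35.600,14.700,13.100]
diag = √(44.9²+38.6²+20.7²) = √3934.46 = 62.725

min=[-9.300,-23.900,-7.600] max=[35.600,14.700,13.100] diag=62.725


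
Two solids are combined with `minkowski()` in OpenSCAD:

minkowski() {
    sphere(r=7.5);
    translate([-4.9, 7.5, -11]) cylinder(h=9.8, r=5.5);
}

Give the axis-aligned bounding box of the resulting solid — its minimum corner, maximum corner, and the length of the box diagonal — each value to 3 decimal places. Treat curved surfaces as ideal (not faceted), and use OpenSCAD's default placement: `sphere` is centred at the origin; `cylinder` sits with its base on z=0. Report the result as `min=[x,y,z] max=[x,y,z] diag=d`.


A = translate([-4.9, 7.5, -11]) cylinder(h=9.8, r=5.5) → bbox [-10.4,2,-11] .. [0.6,13,-1.2]
B = sphere(r=7.5) → bbox [-7.5,-7.5,-7.5] .. [7.5,7.5,7.5]
lo = A.lo+B.lo = [-10.4-7.5, 2-7.5, -11-7.5] = [-17.900,-5.500,-18.500]
hi = A.hi+B.hi = [0.6+7.5, 13+7.5, -1.2+7.5] = [8.100,20.500,6.300]
diag = √(26²+26²+24.8²) = √1967.04 = 44.351

min=[-17.900,-5.500,-18.500] max=[8.100,20.500,6.300] diag=44.351


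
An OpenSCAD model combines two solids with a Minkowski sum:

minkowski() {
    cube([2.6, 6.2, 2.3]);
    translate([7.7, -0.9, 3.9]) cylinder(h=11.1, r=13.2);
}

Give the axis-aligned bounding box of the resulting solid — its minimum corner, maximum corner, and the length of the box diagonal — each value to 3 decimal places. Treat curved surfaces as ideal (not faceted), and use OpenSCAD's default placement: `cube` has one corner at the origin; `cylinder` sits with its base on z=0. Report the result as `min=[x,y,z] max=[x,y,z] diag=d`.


min=[-5.500,-14.100,3.900] max=[23.500,18.500,17.300] diag=45.643

A = translate([7.7, -0.9, 3.9]) cylinder(h=11.1, r=13.2) → bbox [-5.5,-14.1,3.9] .. [20.9,12.3,15]
B = cube([2.6, 6.2, 2.3]) → bbox [0,0,0] .. [2.6,6.2,2.3]
lo = A.lo+B.lo = [-5.5+0, -14.1+0, 3.9+0] = [-5.500,-14.100,3.900]
hi = A.hi+B.hi = [20.9+2.6, 12.3+6.2, 15+2.3] = [23.500,18.500,17.300]
diag = √(29²+32.6²+13.4²) = √2083.32 = 45.643


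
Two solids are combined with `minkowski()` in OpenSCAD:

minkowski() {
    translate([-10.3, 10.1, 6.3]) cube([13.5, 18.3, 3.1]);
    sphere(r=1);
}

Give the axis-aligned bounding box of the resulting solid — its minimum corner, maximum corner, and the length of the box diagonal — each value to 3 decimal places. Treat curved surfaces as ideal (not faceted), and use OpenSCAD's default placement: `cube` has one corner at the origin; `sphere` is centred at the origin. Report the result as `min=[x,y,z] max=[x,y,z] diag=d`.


A = translate([-10.3, 10.1, 6.3]) cube([13.5, 18.3, 3.1]) → bbox [-10.3,10.1,6.3] .. [3.2,28.4,9.4]
B = sphere(r=1) → bbox [-1,-1,-1] .. [1,1,1]
lo = A.lo+B.lo = [-10.3-1, 10.1-1, 6.3-1] = [-11.300,9.100,5.300]
hi = A.hi+B.hi = [3.2+1, 28.4+1, 9.4+1] = [4.200,29.400,10.400]
diag = √(15.5²+20.3²+5.1²) = √678.35 = 26.045

min=[-11.300,9.100,5.300] max=[4.200,29.400,10.400] diag=26.045


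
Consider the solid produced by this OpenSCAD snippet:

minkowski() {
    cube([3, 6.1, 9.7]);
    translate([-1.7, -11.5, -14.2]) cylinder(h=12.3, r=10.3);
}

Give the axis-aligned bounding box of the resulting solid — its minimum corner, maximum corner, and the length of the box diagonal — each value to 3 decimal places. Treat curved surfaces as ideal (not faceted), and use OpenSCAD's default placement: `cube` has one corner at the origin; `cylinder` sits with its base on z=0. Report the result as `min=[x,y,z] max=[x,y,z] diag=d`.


min=[-12.000,-21.800,-14.200] max=[11.600,4.900,7.800] diag=41.879

A = translate([-1.7, -11.5, -14.2]) cylinder(h=12.3, r=10.3) → bbox [-12,-21.8,-14.2] .. [8.6,-1.2,-1.9]
B = cube([3, 6.1, 9.7]) → bbox [0,0,0] .. [3,6.1,9.7]
lo = A.lo+B.lo = [-12+0, -21.8+0, -14.2+0] = [-12.000,-21.800,-14.200]
hi = A.hi+B.hi = [8.6+3, -1.2+6.1, -1.9+9.7] = [11.600,4.900,7.800]
diag = √(23.6²+26.7²+22²) = √1753.85 = 41.879


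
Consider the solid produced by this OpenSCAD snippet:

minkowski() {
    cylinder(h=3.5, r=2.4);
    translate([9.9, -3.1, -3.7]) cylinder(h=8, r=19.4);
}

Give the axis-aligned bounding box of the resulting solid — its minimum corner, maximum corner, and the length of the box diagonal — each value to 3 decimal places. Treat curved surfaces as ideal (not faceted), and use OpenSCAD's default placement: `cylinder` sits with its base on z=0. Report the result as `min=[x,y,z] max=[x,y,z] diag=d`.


min=[-11.900,-24.900,-3.700] max=[31.700,18.700,7.800] diag=62.723

A = translate([9.9, -3.1, -3.7]) cylinder(h=8, r=19.4) → bbox [-9.5,-22.5,-3.7] .. [29.3,16.3,4.3]
B = cylinder(h=3.5, r=2.4) → bbox [-2.4,-2.4,0] .. [2.4,2.4,3.5]
lo = A.lo+B.lo = [-9.5-2.4, -22.5-2.4, -3.7+0] = [-11.900,-24.900,-3.700]
hi = A.hi+B.hi = [29.3+2.4, 16.3+2.4, 4.3+3.5] = [31.700,18.700,7.800]
diag = √(43.6²+43.6²+11.5²) = √3934.17 = 62.723


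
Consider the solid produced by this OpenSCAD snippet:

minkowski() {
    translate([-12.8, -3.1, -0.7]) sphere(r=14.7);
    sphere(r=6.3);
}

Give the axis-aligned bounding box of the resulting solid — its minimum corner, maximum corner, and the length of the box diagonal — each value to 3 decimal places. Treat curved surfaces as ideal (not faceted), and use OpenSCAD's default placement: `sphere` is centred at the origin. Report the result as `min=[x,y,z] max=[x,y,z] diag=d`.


A = translate([-12.8, -3.1, -0.7]) sphere(r=14.7) → bbox [-27.5,-17.8,-15.4] .. [1.9,11.6,14]
B = sphere(r=6.3) → bbox [-6.3,-6.3,-6.3] .. [6.3,6.3,6.3]
lo = A.lo+B.lo = [-27.5-6.3, -17.8-6.3, -15.4-6.3] = [-33.800,-24.100,-21.700]
hi = A.hi+B.hi = [1.9+6.3, 11.6+6.3, 14+6.3] = [8.200,17.900,20.300]
diag = √(42²+42²+42²) = √5292 = 72.746

min=[-33.800,-24.100,-21.700] max=[8.200,17.900,20.300] diag=72.746


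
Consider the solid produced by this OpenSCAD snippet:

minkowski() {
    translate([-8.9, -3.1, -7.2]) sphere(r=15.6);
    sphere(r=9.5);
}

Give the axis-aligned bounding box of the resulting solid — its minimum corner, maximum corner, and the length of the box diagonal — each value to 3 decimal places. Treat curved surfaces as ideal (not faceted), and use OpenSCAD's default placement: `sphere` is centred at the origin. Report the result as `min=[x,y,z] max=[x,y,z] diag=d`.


min=[-34.000,-28.200,-32.300] max=[16.200,22.000,17.900] diag=86.949

A = translate([-8.9, -3.1, -7.2]) sphere(r=15.6) → bbox [-24.5,-18.7,-22.8] .. [6.7,12.5,8.4]
B = sphere(r=9.5) → bbox [-9.5,-9.5,-9.5] .. [9.5,9.5,9.5]
lo = A.lo+B.lo = [-24.5-9.5, -18.7-9.5, -22.8-9.5] = [-34.000,-28.200,-32.300]
hi = A.hi+B.hi = [6.7+9.5, 12.5+9.5, 8.4+9.5] = [16.200,22.000,17.900]
diag = √(50.2²+50.2²+50.2²) = √7560.12 = 86.949


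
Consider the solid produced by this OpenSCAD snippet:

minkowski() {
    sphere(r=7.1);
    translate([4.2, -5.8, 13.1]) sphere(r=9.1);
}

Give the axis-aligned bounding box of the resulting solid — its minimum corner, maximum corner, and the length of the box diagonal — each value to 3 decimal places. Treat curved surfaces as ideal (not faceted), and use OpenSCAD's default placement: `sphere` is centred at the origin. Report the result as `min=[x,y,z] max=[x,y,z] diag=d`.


min=[-12.000,-22.000,-3.100] max=[20.400,10.400,29.300] diag=56.118

A = translate([4.2, -5.8, 13.1]) sphere(r=9.1) → bbox [-4.9,-14.9,4] .. [13.3,3.3,22.2]
B = sphere(r=7.1) → bbox [-7.1,-7.1,-7.1] .. [7.1,7.1,7.1]
lo = A.lo+B.lo = [-4.9-7.1, -14.9-7.1, 4-7.1] = [-12.000,-22.000,-3.100]
hi = A.hi+B.hi = [13.3+7.1, 3.3+7.1, 22.2+7.1] = [20.400,10.400,29.300]
diag = √(32.4²+32.4²+32.4²) = √3149.28 = 56.118


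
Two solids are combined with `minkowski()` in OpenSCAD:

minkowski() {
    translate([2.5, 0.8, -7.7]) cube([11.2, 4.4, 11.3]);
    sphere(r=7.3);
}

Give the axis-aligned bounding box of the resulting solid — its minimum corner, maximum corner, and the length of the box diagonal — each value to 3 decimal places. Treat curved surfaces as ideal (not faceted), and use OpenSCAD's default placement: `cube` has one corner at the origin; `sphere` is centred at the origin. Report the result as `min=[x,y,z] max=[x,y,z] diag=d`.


min=[-4.800,-6.500,-15.000] max=[21.000,12.500,10.900] diag=41.200

A = translate([2.5, 0.8, -7.7]) cube([11.2, 4.4, 11.3]) → bbox [2.5,0.8,-7.7] .. [13.7,5.2,3.6]
B = sphere(r=7.3) → bbox [-7.3,-7.3,-7.3] .. [7.3,7.3,7.3]
lo = A.lo+B.lo = [2.5-7.3, 0.8-7.3, -7.7-7.3] = [-4.800,-6.500,-15.000]
hi = A.hi+B.hi = [13.7+7.3, 5.2+7.3, 3.6+7.3] = [21.000,12.500,10.900]
diag = √(25.8²+19²+25.9²) = √1697.45 = 41.200
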